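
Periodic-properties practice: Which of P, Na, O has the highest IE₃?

IE_3 is the cost of taking one more electron from the +2 cation: P²⁺ still has 3 valence electrons; Na²⁺ is already 1 electron into the core; O²⁺ still has 4 valence electrons.
Pulling an electron out of a noble-gas core costs far more than removing a remaining valence electron, so Na sits at the high end of IE_3.
Valence configurations: P²⁺ [Ne]3s²3p¹, O²⁺ [He]2s²2p².
Approximate IE_3 values (kJ/mol): P 2914, Na 6910, O 5300.
Putting it together, IE_3: P < O < Na.

Na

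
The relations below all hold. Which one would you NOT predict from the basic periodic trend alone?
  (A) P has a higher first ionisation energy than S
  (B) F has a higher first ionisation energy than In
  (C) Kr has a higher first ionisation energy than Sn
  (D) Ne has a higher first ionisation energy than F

The general trend: first ionisation energy increases across a period and decreases down a group.
(A) P (period 3, group 15) vs S (period 3, group 16): the stated order contradicts the simple trend.
(B) F (period 2, group 17) vs In (period 5, group 13): the stated order agrees with the simple trend.
(C) Kr (period 4, group 18) vs Sn (period 5, group 14): the stated order agrees with the simple trend.
(D) Ne (period 2, group 18) vs F (period 2, group 17): the stated order agrees with the simple trend.
The exception is (A): S (3p⁴) ionizes more easily than half-filled P (3p³) because the paired 3p electron in S is pushed out by e⁻–e⁻ repulsion.

(A)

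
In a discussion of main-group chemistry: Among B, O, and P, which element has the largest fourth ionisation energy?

B

Consider each +3 ion: B³⁺ is the bare [He] core; O³⁺ still has 3 valence electrons; P³⁺ still has 2 valence electrons.
Core electrons are held far more tightly than valence electrons, so B tops the IE_4 order.
Valence configurations: O³⁺ [He]2s²2p¹, P³⁺ [Ne]3s².
The numbers (kJ/mol): B 25026, O 7469, P 4964.
Putting it together, IE_4: P < O < B.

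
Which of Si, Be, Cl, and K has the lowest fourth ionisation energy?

Si

After 3 electrons have been removed, what remains? Si³⁺ still has 1 valence electron; Be³⁺ is already 1 electron into the core; Cl³⁺ still has 4 valence electrons; K³⁺ is already 2 electrons into the core.
Core electrons are held far more tightly than valence electrons, so K and Be top the IE_4 order.
Valence configurations: Si³⁺ [Ne]3s¹, Cl³⁺ [Ne]3s²3p².
Tabulated IE_4 (kJ/mol): Si 4356, Be 21007, Cl 5159, K 5877.
So the fourth ionization energies run Si < Cl < K < Be.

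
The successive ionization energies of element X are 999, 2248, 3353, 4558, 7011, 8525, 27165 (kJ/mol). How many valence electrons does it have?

6

Look for the largest jump between consecutive ionization energies: IE7/IE6 ≈ 3.2, far larger than any earlier ratio.
That jump marks the point where a core electron is being removed. So the atom has 6 valence electrons.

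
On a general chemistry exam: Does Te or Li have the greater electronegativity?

Te

Li is in period 2, group 1; Te is in period 5, group 16.
Electronegativity increases across a period and decreases down a group, tracking effective nuclear charge and atomic size.
Neither a single period nor a single group — weigh both effects.
Te > Li: the two effects oppose for this pair; the across-period effect wins (2.10 vs 0.98).
Tabulated electronegativity (Pauling): Li 0.98, Te 2.10.
So Te has the greater electronegativity (Te > Li).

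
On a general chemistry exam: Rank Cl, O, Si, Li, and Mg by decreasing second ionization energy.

Li > O > Cl > Si > Mg

IE_2 is the cost of taking one more electron from the +1 cation: Cl⁺ still has 6 valence electrons; O⁺ still has 5 valence electrons; Si⁺ still has 3 valence electrons; Li⁺ is the bare [He] core; Mg⁺ still has 1 valence electron.
Pulling an electron out of a noble-gas core costs far more than removing a remaining valence electron, so Li sits at the high end of IE_2.
Valence configurations: Cl⁺ [Ne]3s²3p⁴, O⁺ [He]2s²2p³, Si⁺ [Ne]3s²3p¹, Mg⁺ [Ne]3s¹.
The numbers (kJ/mol): Cl 2298, O 3388, Si 1577, Li 7298, Mg 1451.
Overall IE_2 order: Mg < Si < Cl < O < Li.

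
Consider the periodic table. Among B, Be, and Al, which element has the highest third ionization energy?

Be

After 2 electrons have been removed, what remains? B²⁺ still has 1 valence electron; Be²⁺ is the bare [He] core; Al²⁺ still has 1 valence electron.
Core electrons are held far more tightly than valence electrons, so Be tops the IE_3 order.
Valence configurations: B²⁺ [He]2s¹, Al²⁺ [Ne]3s¹.
The numbers (kJ/mol): B 3660, Be 14849, Al 2745.
Hence IE_3: Al < B < Be.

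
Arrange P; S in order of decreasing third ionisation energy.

After 2 electrons have been removed, what remains? P²⁺ still has 3 valence electrons; S²⁺ still has 4 valence electrons.
All are still removing valence electrons, so compare the +2 ions as you would atoms: IE_3 generally rises across a period (higher Z_eff) and falls down a group (larger shell), subject to the usual subshell exceptions.
Valence configurations: P²⁺ [Ne]3s²3p¹, S²⁺ [Ne]3s²3p².
Approximate IE_3 values (kJ/mol): P 2914, S 3357.
Overall IE_3 order: P < S.

S > P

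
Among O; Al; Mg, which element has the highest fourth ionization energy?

Consider each +3 ion: O³⁺ still has 3 valence electrons; Al³⁺ is the bare [Ne] core; Mg³⁺ is already 1 electron into the core.
Pulling an electron out of a noble-gas core costs far more than removing a remaining valence electron, so Mg and Al sit at the high end of IE_4.
Tabulated IE_4 (kJ/mol): O 7469, Al 11577, Mg 10543.
Hence IE_4: O < Mg < Al.

Al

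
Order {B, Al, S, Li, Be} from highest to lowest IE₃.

Be, Li, B, S, Al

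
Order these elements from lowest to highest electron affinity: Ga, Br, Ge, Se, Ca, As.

Ca is in period 4, group 2; Ga is in period 4, group 13; Ge is in period 4, group 14; As is in period 4, group 15; Se is in period 4, group 16; Br is in period 4, group 17.
Electron affinity generally becomes more exothermic across a period toward the halogens and less exothermic down a group.
All lie in period 4; the across-period trend (electron affinity increases left to right) applies, with the exception below.
Note the exception: Ge has a higher electron affinity than As, contrary to the simple trend — adding an electron to As's half-filled 4p³ is unfavourable, so Ge (4p²) has the more exothermic EA.
Tabulated electron affinity (kJ/mol): Ca 2, Ga 29, Ge 119, As 78, Se 195, Br 325.
So from lowest to highest: Ca < Ga < As < Ge < Se < Br.

Ca < Ga < As < Ge < Se < Br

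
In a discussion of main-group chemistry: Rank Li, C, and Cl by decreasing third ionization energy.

Li, C, Cl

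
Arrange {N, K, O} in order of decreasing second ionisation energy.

O > K > N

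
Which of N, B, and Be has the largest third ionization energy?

Be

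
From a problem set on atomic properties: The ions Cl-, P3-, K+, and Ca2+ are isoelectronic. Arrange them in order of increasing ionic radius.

Ca2+ < K+ < Cl- < P3-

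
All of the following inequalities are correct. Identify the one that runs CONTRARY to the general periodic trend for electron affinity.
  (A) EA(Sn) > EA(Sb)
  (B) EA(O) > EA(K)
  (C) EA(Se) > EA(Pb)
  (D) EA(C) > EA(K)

The general trend: electron affinity increases across a period and decreases down a group.
(A) Sn (period 5, group 14) vs Sb (period 5, group 15): the stated order contradicts the simple trend.
(B) O (period 2, group 16) vs K (period 4, group 1): the stated order agrees with the simple trend.
(C) Se (period 4, group 16) vs Pb (period 6, group 14): the stated order agrees with the simple trend.
(D) C (period 2, group 14) vs K (period 4, group 1): the stated order agrees with the simple trend.
The exception is (A): adding an electron to Sb's half-filled 5p³ is unfavourable, so Sn has the more exothermic EA.

(A)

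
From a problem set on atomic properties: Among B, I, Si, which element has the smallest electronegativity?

Si

B is in period 2, group 13; Si is in period 3, group 14; I is in period 5, group 17.
EN rises left→right (higher Z_eff, smaller atoms) and falls top→bottom (larger, more shielded atoms).
Here both period and group differ, so the two effects have to be weighed against each other.
B > Si: the two effects oppose for this pair; the down-group effect wins (2.04 vs 1.90).
I > B: period and group pull opposite ways; the across-period shift dominates (2.66 vs 2.04).
Tabulated electronegativity (Pauling): B 2.04, Si 1.90, I 2.66.
The smallest electronegativity among these belongs to Si.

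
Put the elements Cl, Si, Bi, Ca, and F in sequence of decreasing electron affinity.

F is in period 2, group 17; Si is in period 3, group 14; Cl is in period 3, group 17; Ca is in period 4, group 2; Bi is in period 6, group 15.
Adding an electron releases more energy for atoms nearer the top right (short of the noble gases).
These span different periods and groups, so the two trends combine.
Bi > Ca: the two effects oppose for this pair; the across-period effect wins (91 vs 2 kJ/mol).
Si > Bi: period and group pull opposite ways; the down-group shift dominates (134 vs 91 kJ/mol).
F > Si: both effects reinforce here, so F is clearly the higher of the two.
Cl > F: this pair runs against the simple trend — see the exception note.
Note the exception: Cl has a higher electron affinity than F, contrary to the simple trend — F's small 2p subshell makes the incoming electron feel strong e⁻–e⁻ repulsion, so Cl actually releases more energy on gaining an electron.
Tabulated electron affinity (kJ/mol): F 328, Si 134, Cl 349, Ca 2, Bi 91.
So from highest to lowest: Cl > F > Si > Bi > Ca.

Cl > F > Si > Bi > Ca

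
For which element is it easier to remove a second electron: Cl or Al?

Al

After 1 electron has been removed, what remains? Cl⁺ still has 6 valence electrons; Al⁺ still has 2 valence electrons.
All are still removing valence electrons, so compare the +1 ions as you would atoms: IE_2 generally rises across a period (higher Z_eff) and falls down a group (larger shell), subject to the usual subshell exceptions.
Valence configurations: Cl⁺ [Ne]3s²3p⁴, Al⁺ [Ne]3s².
Approximate IE_2 values (kJ/mol): Cl 2298, Al 1817.
So the second ionization energies run Al < Cl.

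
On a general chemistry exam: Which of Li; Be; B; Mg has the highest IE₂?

Li

IE_2 is the cost of taking one more electron from the +1 cation: Li⁺ is the bare [He] core; Be⁺ still has 1 valence electron; B⁺ still has 2 valence electrons; Mg⁺ still has 1 valence electron.
Breaking into a closed-shell core is much more expensive than removing a leftover valence electron — Li has the largest IE_2 here.
Valence configurations: Be⁺ [He]2s¹, B⁺ [He]2s², Mg⁺ [Ne]3s¹.
The numbers (kJ/mol): Li 7298, Be 1757, B 2427, Mg 1451.
So the second ionization energies run Mg < Be < B < Li.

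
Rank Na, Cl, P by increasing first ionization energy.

Na, P, Cl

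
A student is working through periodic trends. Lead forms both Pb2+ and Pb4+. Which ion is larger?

Both ions have Z = 82 protons, but Pb4+ has lost more electrons, so its remaining electrons feel a larger effective nuclear charge per electron and are pulled in more tightly.
Higher positive charge → smaller ion, so Pb2+ > Pb4+.

Pb2+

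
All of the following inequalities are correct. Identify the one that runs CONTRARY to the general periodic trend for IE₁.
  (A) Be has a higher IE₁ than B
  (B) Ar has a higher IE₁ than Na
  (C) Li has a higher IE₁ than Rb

(A)

The general trend: IE₁ increases across a period and decreases down a group.
(A) Be (period 2, group 2) vs B (period 2, group 13): the stated order contradicts the simple trend.
(B) Ar (period 3, group 18) vs Na (period 3, group 1): the stated order agrees with the simple trend.
(C) Li (period 2, group 1) vs Rb (period 5, group 1): the stated order agrees with the simple trend.
The exception is (A): removing B's lone 2p electron is easier than breaking Be's filled 2s².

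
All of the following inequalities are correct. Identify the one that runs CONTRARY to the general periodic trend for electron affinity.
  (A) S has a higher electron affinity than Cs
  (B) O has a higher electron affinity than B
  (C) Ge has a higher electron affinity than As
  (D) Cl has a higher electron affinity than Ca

(C)

The general trend: electron affinity increases across a period and decreases down a group.
(A) S (period 3, group 16) vs Cs (period 6, group 1): the stated order agrees with the simple trend.
(B) O (period 2, group 16) vs B (period 2, group 13): the stated order agrees with the simple trend.
(C) Ge (period 4, group 14) vs As (period 4, group 15): the stated order contradicts the simple trend.
(D) Cl (period 3, group 17) vs Ca (period 4, group 2): the stated order agrees with the simple trend.
The exception is (C): adding an electron to As's half-filled 4p³ is unfavourable, so Ge (4p²) has the more exothermic EA.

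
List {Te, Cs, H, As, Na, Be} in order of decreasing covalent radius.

Cs, Na, Te, As, Be, H

Radius decreases left→right (rising Z_eff, same n) and increases top→bottom (higher n).
Neither a single period nor a single group — weigh both effects.
Be > H: period and group pull opposite ways; the down-group shift dominates (102 vs 32 pm).
As > Be: the two effects oppose for this pair; the down-group effect wins (121 vs 102 pm).
Te > As: period and group pull opposite ways; the down-group shift dominates (136 vs 121 pm).
Na > Te: the two effects oppose for this pair; the across-period effect wins (155 vs 136 pm).
Cs > Na: they share group 1; the group trend gives Cs the larger value.
Tabulated atomic radius (pm): H 32, Be 102, Na 155, As 121, Te 136, Cs 232.
So from largest to smallest: Cs > Na > Te > As > Be > H.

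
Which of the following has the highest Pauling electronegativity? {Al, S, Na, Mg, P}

S

EN rises left→right (higher Z_eff, smaller atoms) and falls top→bottom (larger, more shielded atoms).
All lie in period 3, so electronegativity increases left to right.
The highest Pauling electronegativity among these belongs to S.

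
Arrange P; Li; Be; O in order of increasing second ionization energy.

Be < P < O < Li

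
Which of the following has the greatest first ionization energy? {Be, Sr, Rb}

First ionization energy rises across a period (greater Z_eff holds electrons more tightly) and falls down a group (valence electrons are farther from the nucleus).
These span different periods and groups, so the two trends combine.
Sr > Rb: Sr lies to the right of Rb in period 5, so the across-period effect alone puts Sr higher.
Be > Sr: Be sits above Sr in group 2, so the down-group effect alone puts Be higher.
Tabulated first ionization energy (kJ/mol): Be 900, Rb 403, Sr 550.
The greatest first ionization energy among these belongs to Be.

Be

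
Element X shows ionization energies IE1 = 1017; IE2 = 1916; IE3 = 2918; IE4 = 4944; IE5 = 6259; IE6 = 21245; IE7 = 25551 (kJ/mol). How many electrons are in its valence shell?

5

Look for the largest jump between consecutive ionization energies: IE6/IE5 ≈ 3.4, far larger than any earlier ratio.
That jump marks the point where a core electron is being removed. So the atom has 5 valence electrons.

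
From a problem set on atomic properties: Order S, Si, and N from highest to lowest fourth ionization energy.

N > S > Si

Consider each +3 ion: S³⁺ still has 3 valence electrons; Si³⁺ still has 1 valence electron; N³⁺ still has 2 valence electrons.
All are still removing valence electrons, so compare the +3 ions as you would atoms: IE_4 generally rises across a period (higher Z_eff) and falls down a group (larger shell), subject to the usual subshell exceptions.
Valence configurations: S³⁺ [Ne]3s²3p¹, Si³⁺ [Ne]3s¹, N³⁺ [He]2s².
The numbers (kJ/mol): S 4556, Si 4356, N 7475.
So the fourth ionization energies run Si < S < N.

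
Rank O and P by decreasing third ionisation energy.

After 2 electrons have been removed, what remains? O²⁺ still has 4 valence electrons; P²⁺ still has 3 valence electrons.
All are still removing valence electrons, so compare the +2 ions as you would atoms: IE_3 generally rises across a period (higher Z_eff) and falls down a group (larger shell), subject to the usual subshell exceptions.
Valence configurations: O²⁺ [He]2s²2p², P²⁺ [Ne]3s²3p¹.
Tabulated IE_3 (kJ/mol): O 5300, P 2914.
Hence IE_3: P < O.

O > P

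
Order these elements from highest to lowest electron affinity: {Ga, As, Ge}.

Ge, As, Ga

Atoms with high Z_eff and room in the valence shell (especially the halogens) have the most exothermic electron affinities.
All lie in period 4; the across-period trend (electron affinity increases left to right) applies, with the exception below.
Note the exception: Ge has a higher electron affinity than As, contrary to the simple trend — adding an electron to As's half-filled 4p³ is unfavourable, so Ge (4p²) has the more exothermic EA.
Tabulated electron affinity (kJ/mol): Ga 29, Ge 119, As 78.
So from highest to lowest: Ge > As > Ga.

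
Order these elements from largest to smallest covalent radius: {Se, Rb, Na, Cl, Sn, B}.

Rb, Na, Sn, Se, Cl, B

B is in period 2, group 13; Na is in period 3, group 1; Cl is in period 3, group 17; Se is in period 4, group 16; Rb is in period 5, group 1; Sn is in period 5, group 14.
Moving right in a period, electrons are added to the same shell under a stronger nuclear pull, so atoms get smaller; moving down, a new shell is opened and atoms get larger.
These span different periods and groups, so the two trends combine.
Cl > B: period and group pull opposite ways; the down-group shift dominates (99 vs 85 pm).
Se > Cl: both effects reinforce here, so Se is clearly the larger of the two.
Sn > Se: both effects reinforce here, so Sn is clearly the larger of the two.
Na > Sn: period and group pull opposite ways; the across-period shift dominates (155 vs 140 pm).
Rb > Na: Rb sits below Na in group 1, so the down-group effect alone puts Rb larger.
For reference (pm): B 85, Na 155, Cl 99, Se 116, Rb 210, Sn 140.
So from largest to smallest: Rb > Na > Sn > Se > Cl > B.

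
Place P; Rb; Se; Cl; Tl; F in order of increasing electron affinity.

F is in period 2, group 17; P is in period 3, group 15; Cl is in period 3, group 17; Se is in period 4, group 16; Rb is in period 5, group 1; Tl is in period 6, group 13.
Electron affinity generally becomes more exothermic across a period toward the halogens and less exothermic down a group.
These span different periods and groups, so the two trends combine.
Rb > Tl: the two effects oppose for this pair; the down-group effect wins (47 vs 19 kJ/mol).
P > Rb: both effects reinforce here, so P is clearly the higher of the two.
Se > P: the two effects oppose for this pair; the across-period effect wins (195 vs 72 kJ/mol).
F > Se: relative to Se, both the across-period and down-group shifts push F's electron affinity up.
Cl > F: this pair runs against the simple trend — see the exception note.
Note the exception: Cl has a higher electron affinity than F, contrary to the simple trend — F's small 2p subshell makes the incoming electron feel strong e⁻–e⁻ repulsion, so Cl actually releases more energy on gaining an electron.
For reference (kJ/mol): F 328, P 72, Cl 349, Se 195, Rb 47, Tl 19.
So from lowest to highest: Tl < Rb < P < Se < F < Cl.

Tl < Rb < P < Se < F < Cl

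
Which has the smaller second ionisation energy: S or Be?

Be

After 1 electron has been removed, what remains? S⁺ still has 5 valence electrons; Be⁺ still has 1 valence electron.
All are still removing valence electrons, so compare the +1 ions as you would atoms: IE_2 generally rises across a period (higher Z_eff) and falls down a group (larger shell), subject to the usual subshell exceptions.
Valence configurations: S⁺ [Ne]3s²3p³, Be⁺ [He]2s¹.
Approximate IE_2 values (kJ/mol): S 2252, Be 1757.
So the second ionization energies run Be < S.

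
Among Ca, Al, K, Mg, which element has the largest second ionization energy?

After 1 electron has been removed, what remains? Ca⁺ still has 1 valence electron; Al⁺ still has 2 valence electrons; K⁺ is the bare [Ar] core; Mg⁺ still has 1 valence electron.
Breaking into a closed-shell core is much more expensive than removing a leftover valence electron — K has the largest IE_2 here.
Valence configurations: Ca⁺ [Ar]4s¹, Al⁺ [Ne]3s², Mg⁺ [Ne]3s¹.
Approximate IE_2 values (kJ/mol): Ca 1145, Al 1817, K 3052, Mg 1451.
So the second ionization energies run Ca < Mg < Al < K.

K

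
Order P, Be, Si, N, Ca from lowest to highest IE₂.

Consider each +1 ion: P⁺ still has 4 valence electrons; Be⁺ still has 1 valence electron; Si⁺ still has 3 valence electrons; N⁺ still has 4 valence electrons; Ca⁺ still has 1 valence electron.
All are still removing valence electrons, so compare the +1 ions as you would atoms: IE_2 generally rises across a period (higher Z_eff) and falls down a group (larger shell), subject to the usual subshell exceptions.
Valence configurations: P⁺ [Ne]3s²3p², Be⁺ [He]2s¹, Si⁺ [Ne]3s²3p¹, N⁺ [He]2s²2p², Ca⁺ [Ar]4s¹.
The numbers (kJ/mol): P 1907, Be 1757, Si 1577, N 2856, Ca 1145.
Hence IE_2: Ca < Si < Be < P < N.

Ca < Si < Be < P < N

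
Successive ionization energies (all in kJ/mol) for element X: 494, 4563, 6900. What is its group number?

Group 1

Look for the largest jump between consecutive ionization energies: IE2/IE1 ≈ 9.2, far larger than any earlier ratio.
That jump marks the point where a core electron is being removed. So the atom has 1 valence electron.
A main-group element with 1 valence electron is in group 1.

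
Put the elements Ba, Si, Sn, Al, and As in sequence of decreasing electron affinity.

Si > Sn > As > Al > Ba

Al is in period 3, group 13; Si is in period 3, group 14; As is in period 4, group 15; Sn is in period 5, group 14; Ba is in period 6, group 2.
EA tends to increase across a period and decrease down a group, though the pattern is less regular than for IE or radius.
Here both period and group differ, so the two effects have to be weighed against each other.
Al > Ba: both effects reinforce here, so Al is clearly the higher of the two.
As > Al: the two effects oppose for this pair; the across-period effect wins (78 vs 42 kJ/mol).
Sn > As: this pair runs against the simple trend — see the exception note.
Si > Sn: Si sits above Sn in group 14, so the down-group effect alone puts Si higher.
Note the exception: Sn has a higher electron affinity than As, contrary to the simple trend — adding an electron to As's half-filled np³ subshell costs electron-pairing energy.
Approximate values (kJ/mol): Al 42, Si 134, As 78, Sn 107, Ba 14.
So from highest to lowest: Si > Sn > As > Al > Ba.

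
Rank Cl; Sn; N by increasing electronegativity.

Sn < N < Cl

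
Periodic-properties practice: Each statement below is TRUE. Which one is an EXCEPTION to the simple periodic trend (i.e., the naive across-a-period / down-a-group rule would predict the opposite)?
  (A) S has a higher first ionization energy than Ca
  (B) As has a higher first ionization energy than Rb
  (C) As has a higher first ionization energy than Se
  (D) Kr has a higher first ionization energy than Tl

The general trend: first ionization energy increases across a period and decreases down a group.
(A) S (period 3, group 16) vs Ca (period 4, group 2): the stated order agrees with the simple trend.
(B) As (period 4, group 15) vs Rb (period 5, group 1): the stated order agrees with the simple trend.
(C) As (period 4, group 15) vs Se (period 4, group 16): the stated order contradicts the simple trend.
(D) Kr (period 4, group 18) vs Tl (period 6, group 13): the stated order agrees with the simple trend.
The exception is (C): Se (4p⁴) ionizes more easily than half-filled As (4p³).

(C)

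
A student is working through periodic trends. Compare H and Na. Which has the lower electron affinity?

Na

H is in period 1, group 1; Na is in period 3, group 1.
Atoms with high Z_eff and room in the valence shell (especially the halogens) have the most exothermic electron affinities.
All are in group 1, so electron affinity increases up the group.
So Na has the lower electron affinity (Na < H).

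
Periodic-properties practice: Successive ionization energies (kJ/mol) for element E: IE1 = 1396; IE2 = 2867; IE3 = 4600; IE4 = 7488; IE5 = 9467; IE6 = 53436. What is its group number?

Group 15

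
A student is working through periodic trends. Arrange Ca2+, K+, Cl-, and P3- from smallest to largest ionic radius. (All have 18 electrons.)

All of these have 18 electrons, so size is governed by nuclear charge alone: the more protons, the stronger the pull on the same electron cloud, and the smaller the ion.
Nuclear charges: Ca2+ (Z=20), K+ (Z=19), Cl- (Z=17), P3- (Z=15).
Smallest to largest: Ca2+ < K+ < Cl- < P3-.

Ca2+ < K+ < Cl- < P3-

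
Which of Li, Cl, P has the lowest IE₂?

P

After 1 electron has been removed, what remains? Li⁺ is the bare [He] core; Cl⁺ still has 6 valence electrons; P⁺ still has 4 valence electrons.
Breaking into a closed-shell core is much more expensive than removing a leftover valence electron — Li has the largest IE_2 here.
Valence configurations: Cl⁺ [Ne]3s²3p⁴, P⁺ [Ne]3s²3p².
The numbers (kJ/mol): Li 7298, Cl 2298, P 1907.
Overall IE_2 order: P < Cl < Li.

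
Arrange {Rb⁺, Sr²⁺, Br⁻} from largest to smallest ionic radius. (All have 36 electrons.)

All of these have 36 electrons, so size is governed by nuclear charge alone: the more protons, the stronger the pull on the same electron cloud, and the smaller the ion.
Nuclear charges: Sr²⁺ (Z=38), Rb⁺ (Z=37), Br⁻ (Z=35).
Largest to smallest: Br⁻ > Rb⁺ > Sr²⁺.

Br⁻ > Rb⁺ > Sr²⁺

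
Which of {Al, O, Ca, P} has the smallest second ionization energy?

Ca

The second ionization energy removes an electron from the +1 ion. For each element: Al⁺ still has 2 valence electrons; O⁺ still has 5 valence electrons; Ca⁺ still has 1 valence electron; P⁺ still has 4 valence electrons.
All are still removing valence electrons, so compare the +1 ions as you would atoms: IE_2 generally rises across a period (higher Z_eff) and falls down a group (larger shell), subject to the usual subshell exceptions.
Valence configurations: Al⁺ [Ne]3s², O⁺ [He]2s²2p³, Ca⁺ [Ar]4s¹, P⁺ [Ne]3s²3p².
Approximate IE_2 values (kJ/mol): Al 1817, O 3388, Ca 1145, P 1907.
Hence IE_2: Ca < Al < P < O.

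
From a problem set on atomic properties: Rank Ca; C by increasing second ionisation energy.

Ca < C

After 1 electron has been removed, what remains? Ca⁺ still has 1 valence electron; C⁺ still has 3 valence electrons.
All are still removing valence electrons, so compare the +1 ions as you would atoms: IE_2 generally rises across a period (higher Z_eff) and falls down a group (larger shell), subject to the usual subshell exceptions.
Valence configurations: Ca⁺ [Ar]4s¹, C⁺ [He]2s²2p¹.
Tabulated IE_2 (kJ/mol): Ca 1145, C 2353.
So the second ionization energies run Ca < C.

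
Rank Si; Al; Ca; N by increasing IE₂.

After 1 electron has been removed, what remains? Si⁺ still has 3 valence electrons; Al⁺ still has 2 valence electrons; Ca⁺ still has 1 valence electron; N⁺ still has 4 valence electrons.
All are still removing valence electrons, so compare the +1 ions as you would atoms: IE_2 generally rises across a period (higher Z_eff) and falls down a group (larger shell), subject to the usual subshell exceptions.
Valence configurations: Si⁺ [Ne]3s²3p¹, Al⁺ [Ne]3s², Ca⁺ [Ar]4s¹, N⁺ [He]2s²2p².
Si⁺ loses a lone 3p electron whereas Al⁺ must break into a filled 3s² pair, so IE_2(Al) > IE_2(Si) even though Si has the higher nuclear charge.
Approximate IE_2 values (kJ/mol): Si 1577, Al 1817, Ca 1145, N 2856.
So the second ionization energies run Ca < Si < Al < N.

Ca < Si < Al < N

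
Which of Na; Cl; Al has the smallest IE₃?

Al

After 2 electrons have been removed, what remains? Na²⁺ is already 1 electron into the core; Cl²⁺ still has 5 valence electrons; Al²⁺ still has 1 valence electron.
Breaking into a closed-shell core is much more expensive than removing a leftover valence electron — Na has the largest IE_3 here.
Valence configurations: Cl²⁺ [Ne]3s²3p³, Al²⁺ [Ne]3s¹.
The numbers (kJ/mol): Na 6910, Cl 3822, Al 2745.
Overall IE_3 order: Al < Cl < Na.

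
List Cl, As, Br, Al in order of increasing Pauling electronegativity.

Al < As < Br < Cl

Atoms toward the upper right of the periodic table pull bonding electrons most strongly.
Neither a single period nor a single group — weigh both effects.
As > Al: period and group pull opposite ways; the across-period shift dominates (2.18 vs 1.61).
Br > As: both are in period 4; the period trend gives Br the larger value.
Cl > Br: Cl sits above Br in group 17, so the down-group effect alone puts Cl higher.
For reference (Pauling): Al 1.61, Cl 3.16, As 2.18, Br 2.96.
So from lowest to highest: Al < As < Br < Cl.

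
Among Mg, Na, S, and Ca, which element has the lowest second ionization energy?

Ca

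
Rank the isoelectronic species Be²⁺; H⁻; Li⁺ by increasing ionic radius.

Be²⁺ < Li⁺ < H⁻

All of these have 2 electrons, so size is governed by nuclear charge alone: the more protons, the stronger the pull on the same electron cloud, and the smaller the ion.
Nuclear charges: Be²⁺ (Z=4), Li⁺ (Z=3), H⁻ (Z=1).
Smallest to largest: Be²⁺ < Li⁺ < H⁻.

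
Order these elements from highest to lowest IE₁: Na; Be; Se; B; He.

He > Se > Be > B > Na

He is in period 1, group 18; Be is in period 2, group 2; B is in period 2, group 13; Na is in period 3, group 1; Se is in period 4, group 16.
Across a period the outer electron is held more tightly (higher IE₁); down a group it sits in a higher shell, more shielded, and comes off more easily.
Neither a single period nor a single group — weigh both effects.
B > Na: both effects reinforce here, so B is clearly the higher of the two.
Be > B: this pair runs against the simple trend — see the exception note.
Se > Be: period and group pull opposite ways; the across-period shift dominates (941 vs 900 kJ/mol).
He > Se: both effects reinforce here, so He is clearly the higher of the two.
Note the exception: Be has a higher first ionization energy than B, contrary to the simple trend — removing B's lone 2p electron is easier than breaking Be's filled 2s².
For reference (kJ/mol): He 2372, Be 900, B 801, Na 496, Se 941.
So from highest to lowest: He > Se > Be > B > Na.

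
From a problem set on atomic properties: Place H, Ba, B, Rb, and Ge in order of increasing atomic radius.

H < B < Ge < Ba < Rb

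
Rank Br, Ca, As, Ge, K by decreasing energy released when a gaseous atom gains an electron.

Br, Ge, As, K, Ca

K is in period 4, group 1; Ca is in period 4, group 2; Ge is in period 4, group 14; As is in period 4, group 15; Br is in period 4, group 17.
EA tends to increase across a period and decrease down a group, though the pattern is less regular than for IE or radius.
All lie in period 4; the across-period trend (electron affinity increases left to right) applies, with the exception below.
Note the exception: K has a higher electron affinity than Ca, contrary to the simple trend — adding an electron to Ca (ns²) has to open a new, higher-energy np subshell, which is unfavourable.
Note the exception: Ge has a higher electron affinity than As, contrary to the simple trend — adding an electron to As's half-filled 4p³ is unfavourable, so Ge (4p²) has the more exothermic EA.
For reference (kJ/mol): K 48, Ca 2, Ge 119, As 78, Br 325.
So from highest to lowest: Br > Ge > As > K > Ca.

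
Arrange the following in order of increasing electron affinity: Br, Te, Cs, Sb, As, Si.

Cs, As, Sb, Si, Te, Br

Si is in period 3, group 14; As is in period 4, group 15; Br is in period 4, group 17; Sb is in period 5, group 15; Te is in period 5, group 16; Cs is in period 6, group 1.
EA tends to increase across a period and decrease down a group, though the pattern is less regular than for IE or radius.
These span different periods and groups, so the two trends combine.
As > Cs: relative to Cs, both the across-period and down-group shifts push As's electron affinity up.
Sb > As: this pair runs against the simple trend — see the exception note.
Si > Sb: period and group pull opposite ways; the down-group shift dominates (134 vs 103 kJ/mol).
Te > Si: period and group pull opposite ways; the across-period shift dominates (190 vs 134 kJ/mol).
Br > Te: both effects reinforce here, so Br is clearly the higher of the two.
Note the exception: Sb has a higher electron affinity than As, contrary to the simple trend — both are half-filled np³, but the pairing/repulsion penalty for the added electron shrinks as the p orbitals become larger and more diffuse down the group, and for Sb that outweighs the weaker nuclear attraction.
Tabulated electron affinity (kJ/mol): Si 134, As 78, Br 325, Sb 103, Te 190, Cs 46.
So from lowest to highest: Cs < As < Sb < Si < Te < Br.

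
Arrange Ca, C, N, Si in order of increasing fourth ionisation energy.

Si < C < Ca < N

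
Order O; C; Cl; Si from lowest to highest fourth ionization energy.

Si < Cl < C < O

IE_4 is the cost of taking one more electron from the +3 cation: O³⁺ still has 3 valence electrons; C³⁺ still has 1 valence electron; Cl³⁺ still has 4 valence electrons; Si³⁺ still has 1 valence electron.
All are still removing valence electrons, so compare the +3 ions as you would atoms: IE_4 generally rises across a period (higher Z_eff) and falls down a group (larger shell), subject to the usual subshell exceptions.
Valence configurations: O³⁺ [He]2s²2p¹, C³⁺ [He]2s¹, Cl³⁺ [Ne]3s²3p², Si³⁺ [Ne]3s¹.
Approximate IE_4 values (kJ/mol): O 7469, C 6223, Cl 5159, Si 4356.
Overall IE_4 order: Si < Cl < C < O.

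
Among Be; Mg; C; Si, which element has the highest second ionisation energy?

The second ionization energy removes an electron from the +1 ion. For each element: Be⁺ still has 1 valence electron; Mg⁺ still has 1 valence electron; C⁺ still has 3 valence electrons; Si⁺ still has 3 valence electrons.
All are still removing valence electrons, so compare the +1 ions as you would atoms: IE_2 generally rises across a period (higher Z_eff) and falls down a group (larger shell), subject to the usual subshell exceptions.
Valence configurations: Be⁺ [He]2s¹, Mg⁺ [Ne]3s¹, C⁺ [He]2s²2p¹, Si⁺ [Ne]3s²3p¹.
The numbers (kJ/mol): Be 1757, Mg 1451, C 2353, Si 1577.
Overall IE_2 order: Mg < Si < Be < C.

C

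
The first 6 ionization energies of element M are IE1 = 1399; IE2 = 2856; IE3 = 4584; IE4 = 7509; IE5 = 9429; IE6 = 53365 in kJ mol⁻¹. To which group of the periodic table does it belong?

Look for the largest jump between consecutive ionization energies: IE6/IE5 ≈ 5.7, far larger than any earlier ratio.
That jump marks the point where a core electron is being removed. So the atom has 5 valence electrons.
A main-group element with 5 valence electrons is in group 15.

Group 15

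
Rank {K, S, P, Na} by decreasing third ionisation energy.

Na, K, S, P

The third ionization energy removes an electron from the +2 ion. For each element: K²⁺ is already 1 electron into the core; S²⁺ still has 4 valence electrons; P²⁺ still has 3 valence electrons; Na²⁺ is already 1 electron into the core.
Breaking into a closed-shell core is much more expensive than removing a leftover valence electron — K and Na have the largest IE_3 here.
Valence configurations: S²⁺ [Ne]3s²3p², P²⁺ [Ne]3s²3p¹.
The numbers (kJ/mol): K 4420, S 3357, P 2914, Na 6910.
Hence IE_3: P < S < K < Na.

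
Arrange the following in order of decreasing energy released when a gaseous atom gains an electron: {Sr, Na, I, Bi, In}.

Na is in period 3, group 1; Sr is in period 5, group 2; In is in period 5, group 13; I is in period 5, group 17; Bi is in period 6, group 15.
EA tends to increase across a period and decrease down a group, though the pattern is less regular than for IE or radius.
These span different periods and groups, so the two trends combine.
In > Sr: both are in period 5; the period trend gives In the larger value.
Na > In: the two effects oppose for this pair; the down-group effect wins (53 vs 29 kJ/mol).
Bi > Na: period and group pull opposite ways; the across-period shift dominates (91 vs 53 kJ/mol).
I > Bi: both effects reinforce here, so I is clearly the higher of the two.
For reference (kJ/mol): Na 53, Sr 5, In 29, I 295, Bi 91.
So from highest to lowest: I > Bi > Na > In > Sr.

I > Bi > Na > In > Sr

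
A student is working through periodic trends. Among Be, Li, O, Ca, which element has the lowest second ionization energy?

The second ionization energy removes an electron from the +1 ion. For each element: Be⁺ still has 1 valence electron; Li⁺ is the bare [He] core; O⁺ still has 5 valence electrons; Ca⁺ still has 1 valence electron.
Breaking into a closed-shell core is much more expensive than removing a leftover valence electron — Li has the largest IE_2 here.
Valence configurations: Be⁺ [He]2s¹, O⁺ [He]2s²2p³, Ca⁺ [Ar]4s¹.
The numbers (kJ/mol): Be 1757, Li 7298, O 3388, Ca 1145.
Overall IE_2 order: Ca < Be < O < Li.

Ca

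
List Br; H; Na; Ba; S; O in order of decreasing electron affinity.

H is in period 1, group 1; O is in period 2, group 16; Na is in period 3, group 1; S is in period 3, group 16; Br is in period 4, group 17; Ba is in period 6, group 2.
Electron affinity generally becomes more exothermic across a period toward the halogens and less exothermic down a group.
These span different periods and groups, so the two trends combine.
Na > Ba: the two effects oppose for this pair; the down-group effect wins (53 vs 14 kJ/mol).
H > Na: H sits above Na in group 1, so the down-group effect alone puts H higher.
O > H: period and group pull opposite ways; the across-period shift dominates (141 vs 73 kJ/mol).
S > O: this pair runs against the simple trend — see the exception note.
Br > S: period and group pull opposite ways; the across-period shift dominates (325 vs 200 kJ/mol).
Note the exception: S has a higher electron affinity than O, contrary to the simple trend — the compact 2p subshell of O repels the added electron more than S's larger 3p does.
For reference (kJ/mol): H 73, O 141, Na 53, S 200, Br 325, Ba 14.
So from highest to lowest: Br > S > O > H > Na > Ba.

Br > S > O > H > Na > Ba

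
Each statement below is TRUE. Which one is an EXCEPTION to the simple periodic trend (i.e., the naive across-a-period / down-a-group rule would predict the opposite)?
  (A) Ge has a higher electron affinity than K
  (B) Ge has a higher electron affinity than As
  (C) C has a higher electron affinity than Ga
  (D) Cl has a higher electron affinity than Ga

The general trend: electron affinity increases across a period and decreases down a group.
(A) Ge (period 4, group 14) vs K (period 4, group 1): the stated order agrees with the simple trend.
(B) Ge (period 4, group 14) vs As (period 4, group 15): the stated order contradicts the simple trend.
(C) C (period 2, group 14) vs Ga (period 4, group 13): the stated order agrees with the simple trend.
(D) Cl (period 3, group 17) vs Ga (period 4, group 13): the stated order agrees with the simple trend.
The exception is (B): adding an electron to As's half-filled 4p³ is unfavourable, so Ge (4p²) has the more exothermic EA.

(B)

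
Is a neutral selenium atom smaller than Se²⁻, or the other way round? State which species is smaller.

Se

Forming Se²⁻ adds 2 electrons to Se. More electron–electron repulsion in the same shell, with unchanged nuclear charge, lets the cloud expand.
An anion is larger than its parent atom: Se²⁻ > Se.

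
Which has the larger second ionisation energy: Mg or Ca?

Mg

After 1 electron has been removed, what remains? Mg⁺ still has 1 valence electron; Ca⁺ still has 1 valence electron.
All are still removing valence electrons, so compare the +1 ions as you would atoms: IE_2 generally rises across a period (higher Z_eff) and falls down a group (larger shell), subject to the usual subshell exceptions.
Valence configurations: Mg⁺ [Ne]3s¹, Ca⁺ [Ar]4s¹.
Approximate IE_2 values (kJ/mol): Mg 1451, Ca 1145.
Overall IE_2 order: Ca < Mg.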